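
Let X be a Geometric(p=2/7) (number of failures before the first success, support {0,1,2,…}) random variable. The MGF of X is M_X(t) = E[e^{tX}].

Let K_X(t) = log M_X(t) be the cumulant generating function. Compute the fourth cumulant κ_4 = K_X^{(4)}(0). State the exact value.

M_X(t) = 2/(7*(1 - 5*e^(t)/7))
K_X(t) = log M_X(t) = -log(1 - 5*e^(t)/7) - log(7) + log(2)
K^(4)(t) = (875*e^(3*t) + 4900*e^(2*t) + 1715*e^(t))/(625*e^(4*t) - 3500*e^(3*t) + 7350*e^(2*t) - 6860*e^(t) + 2401)

κ_4 = K^(4)(0) = 3745/8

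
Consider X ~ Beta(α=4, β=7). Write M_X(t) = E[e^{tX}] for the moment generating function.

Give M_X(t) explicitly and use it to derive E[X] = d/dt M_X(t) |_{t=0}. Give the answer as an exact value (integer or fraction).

M_X(t) = ₁F₁(4; 11; t)
dM/dt = 4*₁F₁(5; 12; t)/11

E[X] = dM/dt |_{t=0} = 4/11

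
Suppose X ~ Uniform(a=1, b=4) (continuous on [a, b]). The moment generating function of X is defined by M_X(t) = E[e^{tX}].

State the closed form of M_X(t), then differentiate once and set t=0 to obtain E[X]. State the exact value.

E[X] = M′(0) = 5/2

M_X(t) = (e^(4*t) - e^(t))/(3*t)
M′(t) = (4*t*e^(4*t) - t*e^(t) - e^(4*t) + e^(t))/(3*t^2)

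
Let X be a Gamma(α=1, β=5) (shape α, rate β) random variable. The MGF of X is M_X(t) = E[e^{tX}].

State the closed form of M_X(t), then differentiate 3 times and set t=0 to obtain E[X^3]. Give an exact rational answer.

E[X^3] = M^(3)(0) = 6/125

M_X(t) = 5/(5 - t)
M^(3)(t) = 30/(t^4 - 20*t^3 + 150*t^2 - 500*t + 625)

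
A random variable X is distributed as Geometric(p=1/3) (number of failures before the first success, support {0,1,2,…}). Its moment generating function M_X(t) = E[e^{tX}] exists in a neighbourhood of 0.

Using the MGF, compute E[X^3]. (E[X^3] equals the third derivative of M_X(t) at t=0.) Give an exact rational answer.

E[X^3] = d^3M/dt^3 |_{t=0} = 74

M_X(t) = 1/(3*(1 - 2*e^(t)/3))
dM/dt = 2*e^(t)/(4*e^(2*t) - 12*e^(t) + 9)
d^2M/dt^2 = (-4*e^(2*t) - 6*e^(t))/(8*e^(3*t) - 36*e^(2*t) + 54*e^(t) - 27)
d^3M/dt^3 = (8*e^(3*t) + 48*e^(2*t) + 18*e^(t))/(16*e^(4*t) - 96*e^(3*t) + 216*e^(2*t) - 216*e^(t) + 81)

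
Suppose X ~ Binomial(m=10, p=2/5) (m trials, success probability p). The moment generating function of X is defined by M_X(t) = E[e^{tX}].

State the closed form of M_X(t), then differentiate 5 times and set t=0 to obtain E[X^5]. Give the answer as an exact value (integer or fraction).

E[X^5] = M^(5)(0) = 1857436/625

M_X(t) = (2*e^(t)/5 + 3/5)^10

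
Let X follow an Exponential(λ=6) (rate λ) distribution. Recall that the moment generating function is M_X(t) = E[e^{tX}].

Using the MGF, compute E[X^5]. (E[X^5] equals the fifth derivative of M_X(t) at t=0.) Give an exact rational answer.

M_X(t) = 6/(6 - t)
dM/dt = 6/(t^2 - 12*t + 36)
d^2M/dt^2 = -12/(t^3 - 18*t^2 + 108*t - 216)
d^3M/dt^3 = 36/(t^4 - 24*t^3 + 216*t^2 - 864*t + 1296)
d^4M/dt^4 = -144/(t^5 - 30*t^4 + 360*t^3 - 2160*t^2 + 6480*t - 7776)
d^5M/dt^5 = 720/(t^6 - 36*t^5 + 540*t^4 - 4320*t^3 + 19440*t^2 - 46656*t + 46656)

E[X^5] = d^5M/dt^5 |_{t=0} = 5/324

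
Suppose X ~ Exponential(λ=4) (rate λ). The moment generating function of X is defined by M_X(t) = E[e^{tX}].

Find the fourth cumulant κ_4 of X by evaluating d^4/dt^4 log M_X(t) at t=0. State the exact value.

M_X(t) = 4/(4 - t)
K_X(t) = log M_X(t) = -log(4 - t) + 2*log(2)
dK/dt = -1/(t - 4)
d^2K/dt^2 = 1/(t^2 - 8*t + 16)
d^3K/dt^3 = -2/(t^3 - 12*t^2 + 48*t - 64)
d^4K/dt^4 = 6/(t^4 - 16*t^3 + 96*t^2 - 256*t + 256)

κ_4 = d^4K/dt^4 |_{t=0} = 3/128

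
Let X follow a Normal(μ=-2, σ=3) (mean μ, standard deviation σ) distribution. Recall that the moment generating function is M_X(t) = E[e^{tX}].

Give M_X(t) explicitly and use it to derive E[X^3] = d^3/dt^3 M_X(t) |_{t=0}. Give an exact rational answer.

M_X(t) = e^(9*t^2/2 - 2*t)
M^(3)(t) = (729*t^3*e^(9*t^2/2) - 486*t^2*e^(9*t^2/2) + 351*t*e^(9*t^2/2) - 62*e^(9*t^2/2))*e^(-2*t)

E[X^3] = M^(3)(0) = -62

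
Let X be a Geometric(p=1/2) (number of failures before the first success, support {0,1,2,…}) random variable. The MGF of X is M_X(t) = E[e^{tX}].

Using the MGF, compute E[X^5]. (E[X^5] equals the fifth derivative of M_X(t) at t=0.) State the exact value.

E[X^5] = M′′′′′(0) = 541

M_X(t) = 1/(2*(1 - e^(t)/2))
M′(t) = e^(t)/(e^(2*t) - 4*e^(t) + 4)
M′′(t) = (-e^(2*t) - 2*e^(t))/(e^(3*t) - 6*e^(2*t) + 12*e^(t) - 8)
M′′′(t) = (e^(3*t) + 8*e^(2*t) + 4*e^(t))/(e^(4*t) - 8*e^(3*t) + 24*e^(2*t) - 32*e^(t) + 16)
M′′′′(t) = (-e^(4*t) - 22*e^(3*t) - 44*e^(2*t) - 8*e^(t))/(e^(5*t) - 10*e^(4*t) + 40*e^(3*t) - 80*e^(2*t) + 80*e^(t) - 32)
M′′′′′(t) = (e^(5*t) + 52*e^(4*t) + 264*e^(3*t) + 208*e^(2*t) + 16*e^(t))/(e^(6*t) - 12*e^(5*t) + 60*e^(4*t) - 160*e^(3*t) + 240*e^(2*t) - 192*e^(t) + 64)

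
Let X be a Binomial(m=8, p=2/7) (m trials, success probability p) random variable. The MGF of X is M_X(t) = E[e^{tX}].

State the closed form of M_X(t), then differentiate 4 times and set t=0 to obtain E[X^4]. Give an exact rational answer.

E[X^4] = M^(4)(0) = 31728/343

M_X(t) = (2*e^(t)/7 + 5/7)^8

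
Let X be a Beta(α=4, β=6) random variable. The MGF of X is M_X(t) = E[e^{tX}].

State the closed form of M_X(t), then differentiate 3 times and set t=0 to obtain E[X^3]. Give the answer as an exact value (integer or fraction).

M_X(t) = ₁F₁(4; 10; t)
M′(t) = 2*₁F₁(5; 11; t)/5
M′′(t) = 2*₁F₁(6; 12; t)/11
M′′′(t) = ₁F₁(7; 13; t)/11

E[X^3] = M′′′(0) = 1/11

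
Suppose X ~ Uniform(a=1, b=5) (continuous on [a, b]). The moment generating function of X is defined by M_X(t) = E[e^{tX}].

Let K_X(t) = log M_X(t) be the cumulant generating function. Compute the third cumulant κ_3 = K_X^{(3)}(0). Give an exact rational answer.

M_X(t) = (e^(5*t) - e^(t))/(4*t)
K_X(t) = log M_X(t) = -log(t) + log(e^(5*t) - e^(t)) - 2*log(2)
K^(3)(t) = (64*t^3*e^(8*t) + 64*t^3*e^(4*t) - 2*e^(12*t) + 6*e^(8*t) - 6*e^(4*t) + 2)/(t^3*e^(12*t) - 3*t^3*e^(8*t) + 3*t^3*e^(4*t) - t^3)

κ_3 = K^(3)(0) = 0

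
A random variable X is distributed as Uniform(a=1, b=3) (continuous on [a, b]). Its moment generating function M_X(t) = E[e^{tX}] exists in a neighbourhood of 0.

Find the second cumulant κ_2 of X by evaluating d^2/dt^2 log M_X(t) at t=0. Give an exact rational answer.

κ_2 = D^2[K](0) = 1/3

M_X(t) = (e^(3*t) - e^(t))/(2*t)
K_X(t) = log M_X(t) = -log(t) + log(e^(3*t) - e^(t)) - log(2)
D^2[K](t) = (-4*t^2*e^(2*t) + e^(4*t) - 2*e^(2*t) + 1)/(t^2*e^(4*t) - 2*t^2*e^(2*t) + t^2)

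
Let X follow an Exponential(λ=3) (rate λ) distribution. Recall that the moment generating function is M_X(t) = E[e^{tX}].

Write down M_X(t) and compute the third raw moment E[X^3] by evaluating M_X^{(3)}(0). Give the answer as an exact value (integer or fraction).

M_X(t) = 3/(3 - t)
M′(t) = 3/(t^2 - 6*t + 9)
M′′(t) = -6/(t^3 - 9*t^2 + 27*t - 27)
M′′′(t) = 18/(t^4 - 12*t^3 + 54*t^2 - 108*t + 81)

E[X^3] = M′′′(0) = 2/9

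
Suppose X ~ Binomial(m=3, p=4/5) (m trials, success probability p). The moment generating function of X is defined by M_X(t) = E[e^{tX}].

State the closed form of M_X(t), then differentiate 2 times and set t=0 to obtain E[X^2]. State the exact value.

E[X^2] = M′′(0) = 156/25

M_X(t) = (4*e^(t)/5 + 1/5)^3
M′(t) = 192*e^(3*t)/125 + 96*e^(2*t)/125 + 12*e^(t)/125
M′′(t) = 576*e^(3*t)/125 + 192*e^(2*t)/125 + 12*e^(t)/125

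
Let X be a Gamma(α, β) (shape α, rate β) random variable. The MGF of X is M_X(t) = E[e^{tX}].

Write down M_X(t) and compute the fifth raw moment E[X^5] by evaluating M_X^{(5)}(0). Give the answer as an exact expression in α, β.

M_X(t) = (β/(β - t))^α

E[X^5] = M^(5)(0) = α*(α^4 + 10*α^3 + 35*α^2 + 50*α + 24)/β^5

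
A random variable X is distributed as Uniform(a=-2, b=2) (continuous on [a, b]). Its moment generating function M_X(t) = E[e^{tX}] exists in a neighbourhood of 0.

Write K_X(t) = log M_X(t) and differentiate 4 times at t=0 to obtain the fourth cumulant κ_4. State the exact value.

M_X(t) = (e^(2*t) - e^(-2*t))/(4*t)
K_X(t) = log M_X(t) = -log(t) + log(e^(2*t) - e^(-2*t)) - 2*log(2)
K′(t) = (2*t*e^(4*t) + 2*t - e^(4*t) + 1)/(t*e^(4*t) - t)
K′′(t) = (-16*t^2*e^(4*t) + e^(8*t) - 2*e^(4*t) + 1)/(t^2*e^(8*t) - 2*t^2*e^(4*t) + t^2)
K′′′(t) = (64*t^3*e^(8*t) + 64*t^3*e^(4*t) - 2*e^(12*t) + 6*e^(8*t) - 6*e^(4*t) + 2)/(t^3*e^(12*t) - 3*t^3*e^(8*t) + 3*t^3*e^(4*t) - t^3)

κ_4 = K′′′′(0) = -32/15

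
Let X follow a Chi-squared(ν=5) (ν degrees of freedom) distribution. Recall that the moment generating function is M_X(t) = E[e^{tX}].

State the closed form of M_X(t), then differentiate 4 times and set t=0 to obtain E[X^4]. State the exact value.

M_X(t) = (1 - 2*t)^(-5/2)
M′(t) = -5/(8*t^3*√(1 - 2*t) - 12*t^2*√(1 - 2*t) + 6*t*√(1 - 2*t) - √(1 - 2*t))
M′′(t) = 35/(16*t^4*√(1 - 2*t) - 32*t^3*√(1 - 2*t) + 24*t^2*√(1 - 2*t) - 8*t*√(1 - 2*t) + √(1 - 2*t))
M′′′(t) = -315/(32*t^5*√(1 - 2*t) - 80*t^4*√(1 - 2*t) + 80*t^3*√(1 - 2*t) - 40*t^2*√(1 - 2*t) + 10*t*√(1 - 2*t) - √(1 - 2*t))
M′′′′(t) = 3465/(64*t^6*√(1 - 2*t) - 192*t^5*√(1 - 2*t) + 240*t^4*√(1 - 2*t) - 160*t^3*√(1 - 2*t) + 60*t^2*√(1 - 2*t) - 12*t*√(1 - 2*t) + √(1 - 2*t))

E[X^4] = M′′′′(0) = 3465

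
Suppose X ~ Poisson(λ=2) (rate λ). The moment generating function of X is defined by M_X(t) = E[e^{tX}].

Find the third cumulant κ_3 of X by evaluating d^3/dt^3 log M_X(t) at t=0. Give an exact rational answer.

κ_3 = d^3K/dt^3 |_{t=0} = 2

M_X(t) = e^(2*e^(t) - 2)
K_X(t) = log M_X(t) = 2*e^(t) - 2
dK/dt = 2*e^(t)
d^2K/dt^2 = 2*e^(t)
d^3K/dt^3 = 2*e^(t)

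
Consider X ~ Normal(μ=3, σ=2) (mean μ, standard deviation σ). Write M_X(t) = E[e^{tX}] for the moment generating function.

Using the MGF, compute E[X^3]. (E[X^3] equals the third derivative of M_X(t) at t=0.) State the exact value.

M_X(t) = e^(2*t^2 + 3*t)
D^3[M](t) = 64*t^3*e^(3*t)*e^(2*t^2) + 144*t^2*e^(3*t)*e^(2*t^2) + 156*t*e^(3*t)*e^(2*t^2) + 63*e^(3*t)*e^(2*t^2)

E[X^3] = D^3[M](0) = 63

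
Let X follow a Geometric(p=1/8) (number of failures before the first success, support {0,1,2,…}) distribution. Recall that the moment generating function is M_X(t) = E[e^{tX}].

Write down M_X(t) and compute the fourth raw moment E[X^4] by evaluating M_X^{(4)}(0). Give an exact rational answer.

M_X(t) = 1/(8*(1 - 7*e^(t)/8))
M^(4)(t) = (-2401*e^(4*t) - 30184*e^(3*t) - 34496*e^(2*t) - 3584*e^(t))/(16807*e^(5*t) - 96040*e^(4*t) + 219520*e^(3*t) - 250880*e^(2*t) + 143360*e^(t) - 32768)

E[X^4] = M^(4)(0) = 70665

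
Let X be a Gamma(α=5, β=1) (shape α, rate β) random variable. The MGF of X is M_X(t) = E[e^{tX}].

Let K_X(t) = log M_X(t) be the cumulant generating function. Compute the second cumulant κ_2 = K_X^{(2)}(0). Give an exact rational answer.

M_X(t) = (1 - t)^(-5)
K_X(t) = log M_X(t) = -5*log(1 - t)
K^(2)(t) = 5/(t^2 - 2*t + 1)

κ_2 = K^(2)(0) = 5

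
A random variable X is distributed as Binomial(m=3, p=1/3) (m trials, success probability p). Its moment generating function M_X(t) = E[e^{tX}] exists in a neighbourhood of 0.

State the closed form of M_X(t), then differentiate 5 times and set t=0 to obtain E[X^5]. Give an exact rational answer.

E[X^5] = D^5[M](0) = 149/9

M_X(t) = (e^(t)/3 + 2/3)^3
D^5[M](t) = 9*e^(3*t) + 64*e^(2*t)/9 + 4*e^(t)/9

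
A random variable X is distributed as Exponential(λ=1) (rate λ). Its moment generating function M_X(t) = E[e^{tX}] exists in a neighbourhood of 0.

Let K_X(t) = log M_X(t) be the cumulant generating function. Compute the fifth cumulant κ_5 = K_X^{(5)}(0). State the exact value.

κ_5 = D^5[K](0) = 24

M_X(t) = 1/(1 - t)
K_X(t) = log M_X(t) = -log(1 - t)
D^5[K](t) = -24/(t^5 - 5*t^4 + 10*t^3 - 10*t^2 + 5*t - 1)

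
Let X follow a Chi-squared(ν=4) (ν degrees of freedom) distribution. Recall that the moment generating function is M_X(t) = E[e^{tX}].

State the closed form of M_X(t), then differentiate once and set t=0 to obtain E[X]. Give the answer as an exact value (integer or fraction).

M_X(t) = (1 - 2*t)^(-2)
M^(1)(t) = -4/(8*t^3 - 12*t^2 + 6*t - 1)

E[X] = M^(1)(0) = 4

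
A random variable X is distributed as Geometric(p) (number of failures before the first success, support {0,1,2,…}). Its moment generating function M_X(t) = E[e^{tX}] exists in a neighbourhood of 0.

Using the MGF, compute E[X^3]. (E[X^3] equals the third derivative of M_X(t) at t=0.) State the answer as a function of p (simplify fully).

E[X^3] = d^3M/dt^3 |_{t=0} = -1 + 7/p - 12/p^2 + 6/p^3

M_X(t) = p/(-(1 - p)*e^(t) + 1)
dM/dt = (-p^2*e^(t) + p*e^(t))/(p^2*e^(2*t) - 2*p*e^(2*t) + 2*p*e^(t) + e^(2*t) - 2*e^(t) + 1)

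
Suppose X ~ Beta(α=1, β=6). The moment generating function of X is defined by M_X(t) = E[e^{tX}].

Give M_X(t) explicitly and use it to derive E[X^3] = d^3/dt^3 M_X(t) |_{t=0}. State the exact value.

M_X(t) = ₁F₁(1; 7; t)
M^(3)(t) = ₁F₁(4; 10; t)/84

E[X^3] = M^(3)(0) = 1/84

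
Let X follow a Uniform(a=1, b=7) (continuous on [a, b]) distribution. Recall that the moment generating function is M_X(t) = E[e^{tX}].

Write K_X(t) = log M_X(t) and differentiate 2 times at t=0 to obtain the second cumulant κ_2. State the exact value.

κ_2 = K^(2)(0) = 3

M_X(t) = (e^(7*t) - e^(t))/(6*t)
K_X(t) = log M_X(t) = -log(t) + log(e^(7*t) - e^(t)) - log(6)
K^(2)(t) = (-36*t^2*e^(6*t) + e^(12*t) - 2*e^(6*t) + 1)/(t^2*e^(12*t) - 2*t^2*e^(6*t) + t^2)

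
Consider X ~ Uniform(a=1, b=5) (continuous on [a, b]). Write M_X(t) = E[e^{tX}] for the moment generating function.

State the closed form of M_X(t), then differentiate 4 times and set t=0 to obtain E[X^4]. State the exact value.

M_X(t) = (e^(5*t) - e^(t))/(4*t)
M^(4)(t) = (625*t^4*e^(5*t) - t^4*e^(t) - 500*t^3*e^(5*t) + 4*t^3*e^(t) + 300*t^2*e^(5*t) - 12*t^2*e^(t) - 120*t*e^(5*t) + 24*t*e^(t) + 24*e^(5*t) - 24*e^(t))/(4*t^5)

E[X^4] = M^(4)(0) = 781/5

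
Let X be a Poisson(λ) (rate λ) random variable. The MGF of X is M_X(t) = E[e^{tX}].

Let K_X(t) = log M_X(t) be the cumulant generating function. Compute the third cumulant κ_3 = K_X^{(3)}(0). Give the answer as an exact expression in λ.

κ_3 = K′′′(0) = λ

M_X(t) = e^(λ*(e^(t) - 1))
K_X(t) = log M_X(t) = λ*(e^(t) - 1)
K′(t) = λ*e^(t)
K′′(t) = λ*e^(t)
K′′′(t) = λ*e^(t)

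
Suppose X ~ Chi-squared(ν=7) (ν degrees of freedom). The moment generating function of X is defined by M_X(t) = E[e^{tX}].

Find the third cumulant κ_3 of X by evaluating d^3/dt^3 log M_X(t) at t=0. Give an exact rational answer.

M_X(t) = (1 - 2*t)^(-7/2)
K_X(t) = log M_X(t) = -7*log(1 - 2*t)/2
K^(3)(t) = -56/(8*t^3 - 12*t^2 + 6*t - 1)

κ_3 = K^(3)(0) = 56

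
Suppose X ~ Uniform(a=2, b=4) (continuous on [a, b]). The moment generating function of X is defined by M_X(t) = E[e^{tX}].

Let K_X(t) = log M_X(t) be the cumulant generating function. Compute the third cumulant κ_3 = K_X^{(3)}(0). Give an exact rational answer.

κ_3 = d^3K/dt^3 |_{t=0} = 0

M_X(t) = (e^(4*t) - e^(2*t))/(2*t)
K_X(t) = log M_X(t) = -log(t) + log(e^(4*t) - e^(2*t)) - log(2)
dK/dt = (4*t*e^(2*t) - 2*t - e^(2*t) + 1)/(t*e^(2*t) - t)
d^2K/dt^2 = (-4*t^2*e^(2*t) + e^(4*t) - 2*e^(2*t) + 1)/(t^2*e^(4*t) - 2*t^2*e^(2*t) + t^2)
d^3K/dt^3 = (8*t^3*e^(4*t) + 8*t^3*e^(2*t) - 2*e^(6*t) + 6*e^(4*t) - 6*e^(2*t) + 2)/(t^3*e^(6*t) - 3*t^3*e^(4*t) + 3*t^3*e^(2*t) - t^3)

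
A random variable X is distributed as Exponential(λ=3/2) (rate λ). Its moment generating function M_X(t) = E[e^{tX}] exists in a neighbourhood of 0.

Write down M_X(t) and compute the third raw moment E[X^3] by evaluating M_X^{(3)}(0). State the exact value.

E[X^3] = M^(3)(0) = 16/9

M_X(t) = 3/(2*(3/2 - t))
M^(3)(t) = 144/(16*t^4 - 96*t^3 + 216*t^2 - 216*t + 81)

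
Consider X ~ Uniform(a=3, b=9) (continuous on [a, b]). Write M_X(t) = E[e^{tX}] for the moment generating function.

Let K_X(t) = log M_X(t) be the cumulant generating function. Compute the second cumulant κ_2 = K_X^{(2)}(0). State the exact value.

κ_2 = K^(2)(0) = 3

M_X(t) = (e^(9*t) - e^(3*t))/(6*t)
K_X(t) = log M_X(t) = -log(t) + log(e^(9*t) - e^(3*t)) - log(6)
K^(2)(t) = (-36*t^2*e^(6*t) + e^(12*t) - 2*e^(6*t) + 1)/(t^2*e^(12*t) - 2*t^2*e^(6*t) + t^2)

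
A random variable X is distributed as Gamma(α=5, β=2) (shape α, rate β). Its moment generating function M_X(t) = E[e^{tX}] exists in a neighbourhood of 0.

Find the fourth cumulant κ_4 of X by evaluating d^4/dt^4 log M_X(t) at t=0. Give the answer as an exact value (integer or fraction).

M_X(t) = 32/(2 - t)^5
K_X(t) = log M_X(t) = -5*log(2 - t) + 5*log(2)
K^(4)(t) = 30/(t^4 - 8*t^3 + 24*t^2 - 32*t + 16)

κ_4 = K^(4)(0) = 15/8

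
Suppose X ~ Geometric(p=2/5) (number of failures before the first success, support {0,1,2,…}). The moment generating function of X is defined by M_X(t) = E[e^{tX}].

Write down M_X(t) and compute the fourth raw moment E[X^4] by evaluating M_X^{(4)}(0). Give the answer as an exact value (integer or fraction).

E[X^4] = M′′′′(0) = 276

M_X(t) = 2/(5*(1 - 3*e^(t)/5))
M′(t) = 6*e^(t)/(9*e^(2*t) - 30*e^(t) + 25)
M′′(t) = (-18*e^(2*t) - 30*e^(t))/(27*e^(3*t) - 135*e^(2*t) + 225*e^(t) - 125)
M′′′(t) = (54*e^(3*t) + 360*e^(2*t) + 150*e^(t))/(81*e^(4*t) - 540*e^(3*t) + 1350*e^(2*t) - 1500*e^(t) + 625)
M′′′′(t) = (-162*e^(4*t) - 2970*e^(3*t) - 4950*e^(2*t) - 750*e^(t))/(243*e^(5*t) - 2025*e^(4*t) + 6750*e^(3*t) - 11250*e^(2*t) + 9375*e^(t) - 3125)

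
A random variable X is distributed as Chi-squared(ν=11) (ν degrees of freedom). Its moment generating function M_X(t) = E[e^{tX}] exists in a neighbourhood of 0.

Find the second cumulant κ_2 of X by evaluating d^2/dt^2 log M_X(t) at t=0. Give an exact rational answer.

M_X(t) = (1 - 2*t)^(-11/2)
K_X(t) = log M_X(t) = -11*log(1 - 2*t)/2
dK/dt = -11/(2*t - 1)
d^2K/dt^2 = 22/(4*t^2 - 4*t + 1)

κ_2 = d^2K/dt^2 |_{t=0} = 22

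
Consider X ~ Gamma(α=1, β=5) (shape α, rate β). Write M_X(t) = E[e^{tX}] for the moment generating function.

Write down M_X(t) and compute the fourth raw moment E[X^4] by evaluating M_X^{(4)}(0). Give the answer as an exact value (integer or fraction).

M_X(t) = 5/(5 - t)
M′(t) = 5/(t^2 - 10*t + 25)
M′′(t) = -10/(t^3 - 15*t^2 + 75*t - 125)
M′′′(t) = 30/(t^4 - 20*t^3 + 150*t^2 - 500*t + 625)
M′′′′(t) = -120/(t^5 - 25*t^4 + 250*t^3 - 1250*t^2 + 3125*t - 3125)

E[X^4] = M′′′′(0) = 24/625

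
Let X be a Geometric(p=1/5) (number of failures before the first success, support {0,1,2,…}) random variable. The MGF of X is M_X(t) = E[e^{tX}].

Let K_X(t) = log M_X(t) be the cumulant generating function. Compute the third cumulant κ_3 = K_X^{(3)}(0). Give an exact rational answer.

κ_3 = D^3[K](0) = 180

M_X(t) = 1/(5*(1 - 4*e^(t)/5))
K_X(t) = log M_X(t) = -log(1 - 4*e^(t)/5) - log(5)
D^3[K](t) = (-80*e^(2*t) - 100*e^(t))/(64*e^(3*t) - 240*e^(2*t) + 300*e^(t) - 125)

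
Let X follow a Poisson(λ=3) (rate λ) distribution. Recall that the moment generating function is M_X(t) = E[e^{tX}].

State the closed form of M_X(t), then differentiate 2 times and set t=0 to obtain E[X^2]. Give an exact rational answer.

M_X(t) = e^(3*e^(t) - 3)
D^2[M](t) = (9*e^(2*t)*e^(3*e^(t)) + 3*e^(t)*e^(3*e^(t)))*e^(-3)

E[X^2] = D^2[M](0) = 12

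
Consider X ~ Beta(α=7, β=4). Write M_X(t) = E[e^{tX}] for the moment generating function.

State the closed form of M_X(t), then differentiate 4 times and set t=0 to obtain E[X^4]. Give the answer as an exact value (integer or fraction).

E[X^4] = M^(4)(0) = 30/143

M_X(t) = ₁F₁(7; 11; t)
M^(4)(t) = 30*₁F₁(11; 15; t)/143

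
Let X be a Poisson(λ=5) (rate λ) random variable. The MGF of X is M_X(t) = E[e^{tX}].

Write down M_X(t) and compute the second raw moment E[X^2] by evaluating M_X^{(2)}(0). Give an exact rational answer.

E[X^2] = M^(2)(0) = 30

M_X(t) = e^(5*e^(t) - 5)
M^(2)(t) = (25*e^(2*t)*e^(5*e^(t)) + 5*e^(t)*e^(5*e^(t)))*e^(-5)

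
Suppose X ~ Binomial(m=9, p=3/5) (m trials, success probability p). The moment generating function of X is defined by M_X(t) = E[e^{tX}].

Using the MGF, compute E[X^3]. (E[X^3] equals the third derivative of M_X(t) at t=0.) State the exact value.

M_X(t) = (3*e^(t)/5 + 2/5)^9

E[X^3] = M′′′(0) = 24003/125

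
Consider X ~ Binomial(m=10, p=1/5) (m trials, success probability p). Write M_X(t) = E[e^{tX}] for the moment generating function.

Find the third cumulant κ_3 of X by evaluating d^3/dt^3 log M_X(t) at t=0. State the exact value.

M_X(t) = (e^(t)/5 + 4/5)^10
K_X(t) = log M_X(t) = 10*log(e^(t)/5 + 4/5)
K^(3)(t) = (-40*e^(2*t) + 160*e^(t))/(e^(3*t) + 12*e^(2*t) + 48*e^(t) + 64)

κ_3 = K^(3)(0) = 24/25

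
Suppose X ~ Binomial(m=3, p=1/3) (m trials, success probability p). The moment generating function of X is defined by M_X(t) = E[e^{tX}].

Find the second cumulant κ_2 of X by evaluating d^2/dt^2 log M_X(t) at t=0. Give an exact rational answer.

κ_2 = D^2[K](0) = 2/3

M_X(t) = (e^(t)/3 + 2/3)^3
K_X(t) = log M_X(t) = 3*log(e^(t)/3 + 2/3)
D^2[K](t) = 6*e^(t)/(e^(2*t) + 4*e^(t) + 4)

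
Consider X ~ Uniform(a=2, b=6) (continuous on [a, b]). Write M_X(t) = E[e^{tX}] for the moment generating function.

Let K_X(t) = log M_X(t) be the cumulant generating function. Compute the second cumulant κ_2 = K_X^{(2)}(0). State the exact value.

M_X(t) = (e^(6*t) - e^(2*t))/(4*t)
K_X(t) = log M_X(t) = -log(t) + log(e^(6*t) - e^(2*t)) - 2*log(2)
dK/dt = (6*t*e^(4*t) - 2*t - e^(4*t) + 1)/(t*e^(4*t) - t)
d^2K/dt^2 = (-16*t^2*e^(4*t) + e^(8*t) - 2*e^(4*t) + 1)/(t^2*e^(8*t) - 2*t^2*e^(4*t) + t^2)

κ_2 = d^2K/dt^2 |_{t=0} = 4/3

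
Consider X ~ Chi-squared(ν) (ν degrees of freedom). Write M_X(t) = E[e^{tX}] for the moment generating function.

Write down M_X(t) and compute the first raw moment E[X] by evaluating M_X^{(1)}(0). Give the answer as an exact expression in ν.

E[X] = M′(0) = ν

M_X(t) = (1 - 2*t)^(-ν/2)
M′(t) = -ν/(2*t*(1 - 2*t)^(ν/2) - (1 - 2*t)^(ν/2))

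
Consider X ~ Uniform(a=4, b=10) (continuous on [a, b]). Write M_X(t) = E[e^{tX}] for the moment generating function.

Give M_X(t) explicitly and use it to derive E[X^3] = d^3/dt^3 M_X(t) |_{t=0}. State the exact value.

E[X^3] = M^(3)(0) = 406

M_X(t) = (e^(10*t) - e^(4*t))/(6*t)
M^(3)(t) = (500*t^3*e^(10*t) - 32*t^3*e^(4*t) - 150*t^2*e^(10*t) + 24*t^2*e^(4*t) + 30*t*e^(10*t) - 12*t*e^(4*t) - 3*e^(10*t) + 3*e^(4*t))/(3*t^4)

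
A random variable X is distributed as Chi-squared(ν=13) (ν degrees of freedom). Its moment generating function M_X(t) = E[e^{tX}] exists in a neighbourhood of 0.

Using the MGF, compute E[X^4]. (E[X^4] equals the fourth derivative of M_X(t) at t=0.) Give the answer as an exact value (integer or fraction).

E[X^4] = M^(4)(0) = 62985

M_X(t) = (1 - 2*t)^(-13/2)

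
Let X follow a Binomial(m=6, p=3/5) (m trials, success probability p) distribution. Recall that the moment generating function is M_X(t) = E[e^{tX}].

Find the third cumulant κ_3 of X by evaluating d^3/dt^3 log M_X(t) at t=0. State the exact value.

κ_3 = K′′′(0) = -36/125

M_X(t) = (3*e^(t)/5 + 2/5)^6
K_X(t) = log M_X(t) = 6*log(3*e^(t)/5 + 2/5)
K′(t) = 18*e^(t)/(3*e^(t) + 2)
K′′(t) = 36*e^(t)/(9*e^(2*t) + 12*e^(t) + 4)
K′′′(t) = (-108*e^(2*t) + 72*e^(t))/(27*e^(3*t) + 54*e^(2*t) + 36*e^(t) + 8)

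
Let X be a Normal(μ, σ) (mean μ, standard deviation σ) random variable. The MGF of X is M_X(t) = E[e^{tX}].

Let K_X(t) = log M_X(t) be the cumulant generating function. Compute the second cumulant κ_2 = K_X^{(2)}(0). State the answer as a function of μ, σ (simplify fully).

M_X(t) = e^(μ*t + σ^2*t^2/2)
K_X(t) = log M_X(t) = μ*t + σ^2*t^2/2
K^(2)(t) = σ^2

κ_2 = K^(2)(0) = σ^2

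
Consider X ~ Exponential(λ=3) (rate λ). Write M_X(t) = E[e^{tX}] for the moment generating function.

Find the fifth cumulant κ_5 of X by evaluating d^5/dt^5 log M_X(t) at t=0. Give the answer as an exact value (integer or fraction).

M_X(t) = 3/(3 - t)
K_X(t) = log M_X(t) = -log(3 - t) + log(3)
dK/dt = -1/(t - 3)
d^2K/dt^2 = 1/(t^2 - 6*t + 9)
d^3K/dt^3 = -2/(t^3 - 9*t^2 + 27*t - 27)
d^4K/dt^4 = 6/(t^4 - 12*t^3 + 54*t^2 - 108*t + 81)
d^5K/dt^5 = -24/(t^5 - 15*t^4 + 90*t^3 - 270*t^2 + 405*t - 243)

κ_5 = d^5K/dt^5 |_{t=0} = 8/81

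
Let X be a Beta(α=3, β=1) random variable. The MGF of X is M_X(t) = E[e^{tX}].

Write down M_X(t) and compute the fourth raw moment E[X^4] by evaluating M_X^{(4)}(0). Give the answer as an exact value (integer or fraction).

M_X(t) = ₁F₁(3; 4; t)
dM/dt = 3*₁F₁(4; 5; t)/4
d^2M/dt^2 = 3*₁F₁(5; 6; t)/5
d^3M/dt^3 = ₁F₁(6; 7; t)/2
d^4M/dt^4 = 3*₁F₁(7; 8; t)/7

E[X^4] = d^4M/dt^4 |_{t=0} = 3/7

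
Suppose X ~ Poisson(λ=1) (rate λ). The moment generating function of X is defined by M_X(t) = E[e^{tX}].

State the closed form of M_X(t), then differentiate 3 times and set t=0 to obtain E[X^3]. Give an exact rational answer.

E[X^3] = M′′′(0) = 5

M_X(t) = e^(e^(t) - 1)
M′(t) = e^(-1)*e^(t)*e^(e^(t))
M′′(t) = (e^(2*t)*e^(e^(t)) + e^(t)*e^(e^(t)))*e^(-1)
M′′′(t) = (e^(3*t)*e^(e^(t)) + 3*e^(2*t)*e^(e^(t)) + e^(t)*e^(e^(t)))*e^(-1)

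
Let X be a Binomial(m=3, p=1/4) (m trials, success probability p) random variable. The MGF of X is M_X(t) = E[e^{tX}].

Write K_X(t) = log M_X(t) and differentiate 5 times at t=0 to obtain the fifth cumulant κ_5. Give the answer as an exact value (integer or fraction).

κ_5 = K^(5)(0) = -45/128

M_X(t) = (e^(t)/4 + 3/4)^3
K_X(t) = log M_X(t) = 3*log(e^(t)/4 + 3/4)
K^(5)(t) = (-9*e^(4*t) + 297*e^(3*t) - 891*e^(2*t) + 243*e^(t))/(e^(5*t) + 15*e^(4*t) + 90*e^(3*t) + 270*e^(2*t) + 405*e^(t) + 243)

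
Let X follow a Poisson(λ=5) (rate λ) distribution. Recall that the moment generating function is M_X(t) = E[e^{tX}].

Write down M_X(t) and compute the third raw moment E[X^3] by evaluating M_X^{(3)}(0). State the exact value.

M_X(t) = e^(5*e^(t) - 5)
M^(3)(t) = (125*e^(3*t)*e^(5*e^(t)) + 75*e^(2*t)*e^(5*e^(t)) + 5*e^(t)*e^(5*e^(t)))*e^(-5)

E[X^3] = M^(3)(0) = 205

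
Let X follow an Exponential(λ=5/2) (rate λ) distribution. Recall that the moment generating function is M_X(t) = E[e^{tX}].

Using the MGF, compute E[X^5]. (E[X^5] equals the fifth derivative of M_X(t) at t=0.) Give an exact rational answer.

M_X(t) = 5/(2*(5/2 - t))
D^5[M](t) = 19200/(64*t^6 - 960*t^5 + 6000*t^4 - 20000*t^3 + 37500*t^2 - 37500*t + 15625)

E[X^5] = D^5[M](0) = 768/625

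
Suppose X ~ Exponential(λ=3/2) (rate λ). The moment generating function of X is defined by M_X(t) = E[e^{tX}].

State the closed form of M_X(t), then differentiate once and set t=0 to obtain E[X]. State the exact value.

E[X] = M′(0) = 2/3

M_X(t) = 3/(2*(3/2 - t))
M′(t) = 6/(4*t^2 - 12*t + 9)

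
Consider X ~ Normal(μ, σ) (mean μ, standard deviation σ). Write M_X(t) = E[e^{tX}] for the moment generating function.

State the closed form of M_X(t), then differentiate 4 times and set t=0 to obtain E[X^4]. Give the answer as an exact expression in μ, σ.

M_X(t) = e^(μ*t + σ^2*t^2/2)
M′(t) = μ*e^(μ*t)*e^(σ^2*t^2/2) + σ^2*t*e^(μ*t)*e^(σ^2*t^2/2)
M′′(t) = μ^2*e^(μ*t)*e^(σ^2*t^2/2) + 2*μ*σ^2*t*e^(μ*t)*e^(σ^2*t^2/2) + σ^4*t^2*e^(μ*t)*e^(σ^2*t^2/2) + σ^2*e^(μ*t)*e^(σ^2*t^2/2)

E[X^4] = M′′′′(0) = μ^4 + 6*μ^2*σ^2 + 3*σ^4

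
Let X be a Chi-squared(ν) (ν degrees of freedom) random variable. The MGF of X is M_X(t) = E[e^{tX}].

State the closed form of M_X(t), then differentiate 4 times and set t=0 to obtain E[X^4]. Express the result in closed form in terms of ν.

E[X^4] = M′′′′(0) = ν*(ν^3 + 12*ν^2 + 44*ν + 48)

M_X(t) = (1 - 2*t)^(-ν/2)
M′(t) = -ν/(2*t*(1 - 2*t)^(ν/2) - (1 - 2*t)^(ν/2))
M′′(t) = (ν^2 + 2*ν)/(4*t^2*(1 - 2*t)^(ν/2) - 4*t*(1 - 2*t)^(ν/2) + (1 - 2*t)^(ν/2))
M′′′(t) = (-ν^3 - 6*ν^2 - 8*ν)/(8*t^3*(1 - 2*t)^(ν/2) - 12*t^2*(1 - 2*t)^(ν/2) + 6*t*(1 - 2*t)^(ν/2) - (1 - 2*t)^(ν/2))
M′′′′(t) = (ν^4 + 12*ν^3 + 44*ν^2 + 48*ν)/(16*t^4*(1 - 2*t)^(ν/2) - 32*t^3*(1 - 2*t)^(ν/2) + 24*t^2*(1 - 2*t)^(ν/2) - 8*t*(1 - 2*t)^(ν/2) + (1 - 2*t)^(ν/2))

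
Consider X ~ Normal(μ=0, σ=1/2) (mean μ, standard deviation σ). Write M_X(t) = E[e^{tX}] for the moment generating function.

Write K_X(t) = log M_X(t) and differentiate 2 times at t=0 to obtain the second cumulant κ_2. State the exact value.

M_X(t) = e^(t^2/8)
K_X(t) = log M_X(t) = t^2/8
K^(2)(t) = 1/4

κ_2 = K^(2)(0) = 1/4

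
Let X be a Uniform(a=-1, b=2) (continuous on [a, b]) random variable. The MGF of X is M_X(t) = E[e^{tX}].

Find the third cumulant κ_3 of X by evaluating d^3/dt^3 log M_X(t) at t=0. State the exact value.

κ_3 = K′′′(0) = 0

M_X(t) = (e^(2*t) - e^(-t))/(3*t)
K_X(t) = log M_X(t) = -log(t) + log(e^(2*t) - e^(-t)) - log(3)
K′(t) = (2*t*e^(3*t) + t - e^(3*t) + 1)/(t*e^(3*t) - t)
K′′(t) = (-9*t^2*e^(3*t) + e^(6*t) - 2*e^(3*t) + 1)/(t^2*e^(6*t) - 2*t^2*e^(3*t) + t^2)
K′′′(t) = (27*t^3*e^(6*t) + 27*t^3*e^(3*t) - 2*e^(9*t) + 6*e^(6*t) - 6*e^(3*t) + 2)/(t^3*e^(9*t) - 3*t^3*e^(6*t) + 3*t^3*e^(3*t) - t^3)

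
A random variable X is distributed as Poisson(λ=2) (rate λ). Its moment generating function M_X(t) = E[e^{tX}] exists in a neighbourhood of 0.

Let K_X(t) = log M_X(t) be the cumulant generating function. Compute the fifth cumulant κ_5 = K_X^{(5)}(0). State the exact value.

M_X(t) = e^(2*e^(t) - 2)
K_X(t) = log M_X(t) = 2*e^(t) - 2
K^(5)(t) = 2*e^(t)

κ_5 = K^(5)(0) = 2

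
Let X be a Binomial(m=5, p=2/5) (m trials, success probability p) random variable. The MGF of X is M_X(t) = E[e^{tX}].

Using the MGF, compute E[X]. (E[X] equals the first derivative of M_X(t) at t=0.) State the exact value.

M_X(t) = (2*e^(t)/5 + 3/5)^5
M^(1)(t) = 32*e^(5*t)/625 + 192*e^(4*t)/625 + 432*e^(3*t)/625 + 432*e^(2*t)/625 + 162*e^(t)/625

E[X] = M^(1)(0) = 2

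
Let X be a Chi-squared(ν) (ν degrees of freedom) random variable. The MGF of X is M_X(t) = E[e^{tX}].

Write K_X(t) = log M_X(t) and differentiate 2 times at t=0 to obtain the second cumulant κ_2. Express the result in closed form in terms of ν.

κ_2 = D^2[K](0) = 2*ν

M_X(t) = (1 - 2*t)^(-ν/2)
K_X(t) = log M_X(t) = -ν*log(1 - 2*t)/2
D^2[K](t) = 2*ν/(4*t^2 - 4*t + 1)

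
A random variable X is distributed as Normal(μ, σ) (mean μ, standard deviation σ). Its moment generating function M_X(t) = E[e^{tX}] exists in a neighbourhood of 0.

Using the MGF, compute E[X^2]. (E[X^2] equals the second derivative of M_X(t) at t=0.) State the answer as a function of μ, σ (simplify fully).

E[X^2] = d^2M/dt^2 |_{t=0} = μ^2 + σ^2

M_X(t) = e^(μ*t + σ^2*t^2/2)
dM/dt = μ*e^(μ*t)*e^(σ^2*t^2/2) + σ^2*t*e^(μ*t)*e^(σ^2*t^2/2)
d^2M/dt^2 = μ^2*e^(μ*t)*e^(σ^2*t^2/2) + 2*μ*σ^2*t*e^(μ*t)*e^(σ^2*t^2/2) + σ^4*t^2*e^(μ*t)*e^(σ^2*t^2/2) + σ^2*e^(μ*t)*e^(σ^2*t^2/2)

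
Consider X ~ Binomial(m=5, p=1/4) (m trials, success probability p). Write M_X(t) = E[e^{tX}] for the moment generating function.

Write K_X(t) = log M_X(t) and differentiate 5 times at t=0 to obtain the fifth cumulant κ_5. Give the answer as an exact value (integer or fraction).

κ_5 = D^5[K](0) = -75/128

M_X(t) = (e^(t)/4 + 3/4)^5
K_X(t) = log M_X(t) = 5*log(e^(t)/4 + 3/4)
D^5[K](t) = (-15*e^(4*t) + 495*e^(3*t) - 1485*e^(2*t) + 405*e^(t))/(e^(5*t) + 15*e^(4*t) + 90*e^(3*t) + 270*e^(2*t) + 405*e^(t) + 243)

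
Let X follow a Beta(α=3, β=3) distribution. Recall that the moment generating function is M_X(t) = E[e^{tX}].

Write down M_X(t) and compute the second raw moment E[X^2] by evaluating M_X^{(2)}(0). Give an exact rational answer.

E[X^2] = M^(2)(0) = 2/7

M_X(t) = ₁F₁(3; 6; t)
M^(2)(t) = 2*₁F₁(5; 8; t)/7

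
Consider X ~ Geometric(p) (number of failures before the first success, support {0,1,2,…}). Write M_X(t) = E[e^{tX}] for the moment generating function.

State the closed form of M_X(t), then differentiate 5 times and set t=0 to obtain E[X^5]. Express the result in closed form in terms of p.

M_X(t) = p/(-(1 - p)*e^(t) + 1)
dM/dt = (-p^2*e^(t) + p*e^(t))/(p^2*e^(2*t) - 2*p*e^(2*t) + 2*p*e^(t) + e^(2*t) - 2*e^(t) + 1)

E[X^5] = d^5M/dt^5 |_{t=0} = -1 + 31/p - 180/p^2 + 390/p^3 - 360/p^4 + 120/p^5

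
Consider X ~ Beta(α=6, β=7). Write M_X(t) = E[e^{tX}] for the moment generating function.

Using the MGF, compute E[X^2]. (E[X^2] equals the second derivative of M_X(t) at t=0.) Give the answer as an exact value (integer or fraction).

E[X^2] = M^(2)(0) = 3/13

M_X(t) = ₁F₁(6; 13; t)
M^(2)(t) = 3*₁F₁(8; 15; t)/13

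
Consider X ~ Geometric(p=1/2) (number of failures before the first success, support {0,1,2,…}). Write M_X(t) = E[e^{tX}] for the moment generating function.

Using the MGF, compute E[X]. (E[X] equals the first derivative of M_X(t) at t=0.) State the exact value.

M_X(t) = 1/(2*(1 - e^(t)/2))
M′(t) = e^(t)/(e^(2*t) - 4*e^(t) + 4)

E[X] = M′(0) = 1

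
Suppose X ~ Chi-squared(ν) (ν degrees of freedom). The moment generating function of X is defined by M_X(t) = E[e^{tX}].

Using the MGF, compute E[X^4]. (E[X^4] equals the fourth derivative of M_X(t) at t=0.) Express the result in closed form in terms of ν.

M_X(t) = (1 - 2*t)^(-ν/2)
M′(t) = -ν/(2*t*(1 - 2*t)^(ν/2) - (1 - 2*t)^(ν/2))
M′′(t) = (ν^2 + 2*ν)/(4*t^2*(1 - 2*t)^(ν/2) - 4*t*(1 - 2*t)^(ν/2) + (1 - 2*t)^(ν/2))
M′′′(t) = (-ν^3 - 6*ν^2 - 8*ν)/(8*t^3*(1 - 2*t)^(ν/2) - 12*t^2*(1 - 2*t)^(ν/2) + 6*t*(1 - 2*t)^(ν/2) - (1 - 2*t)^(ν/2))
M′′′′(t) = (ν^4 + 12*ν^3 + 44*ν^2 + 48*ν)/(16*t^4*(1 - 2*t)^(ν/2) - 32*t^3*(1 - 2*t)^(ν/2) + 24*t^2*(1 - 2*t)^(ν/2) - 8*t*(1 - 2*t)^(ν/2) + (1 - 2*t)^(ν/2))

E[X^4] = M′′′′(0) = ν*(ν^3 + 12*ν^2 + 44*ν + 48)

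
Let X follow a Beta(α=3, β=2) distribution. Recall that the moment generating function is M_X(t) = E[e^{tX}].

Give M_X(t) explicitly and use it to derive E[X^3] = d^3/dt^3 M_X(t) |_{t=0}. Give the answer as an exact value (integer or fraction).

M_X(t) = ₁F₁(3; 5; t)
D^3[M](t) = 2*₁F₁(6; 8; t)/7

E[X^3] = D^3[M](0) = 2/7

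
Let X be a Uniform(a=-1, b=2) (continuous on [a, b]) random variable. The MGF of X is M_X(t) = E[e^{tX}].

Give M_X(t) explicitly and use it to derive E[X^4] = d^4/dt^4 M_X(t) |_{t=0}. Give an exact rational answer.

E[X^4] = M^(4)(0) = 11/5

M_X(t) = (e^(2*t) - e^(-t))/(3*t)
M^(4)(t) = (16*t^4*e^(3*t) - t^4 - 32*t^3*e^(3*t) - 4*t^3 + 48*t^2*e^(3*t) - 12*t^2 - 48*t*e^(3*t) - 24*t + 24*e^(3*t) - 24)*e^(-t)/(3*t^5)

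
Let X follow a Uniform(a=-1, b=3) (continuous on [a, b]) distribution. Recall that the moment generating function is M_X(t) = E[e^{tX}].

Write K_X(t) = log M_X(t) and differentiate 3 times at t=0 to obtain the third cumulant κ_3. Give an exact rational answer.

M_X(t) = (e^(3*t) - e^(-t))/(4*t)
K_X(t) = log M_X(t) = -log(t) + log(e^(3*t) - e^(-t)) - 2*log(2)
K^(3)(t) = (64*t^3*e^(8*t) + 64*t^3*e^(4*t) - 2*e^(12*t) + 6*e^(8*t) - 6*e^(4*t) + 2)/(t^3*e^(12*t) - 3*t^3*e^(8*t) + 3*t^3*e^(4*t) - t^3)

κ_3 = K^(3)(0) = 0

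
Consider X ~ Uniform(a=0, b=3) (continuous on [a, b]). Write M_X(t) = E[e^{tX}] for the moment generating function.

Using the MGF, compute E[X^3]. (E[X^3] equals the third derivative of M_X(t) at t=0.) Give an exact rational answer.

E[X^3] = d^3M/dt^3 |_{t=0} = 27/4

M_X(t) = (e^(3*t) - 1)/(3*t)
dM/dt = (3*t*e^(3*t) - e^(3*t) + 1)/(3*t^2)
d^2M/dt^2 = (9*t^2*e^(3*t) - 6*t*e^(3*t) + 2*e^(3*t) - 2)/(3*t^3)
d^3M/dt^3 = (9*t^3*e^(3*t) - 9*t^2*e^(3*t) + 6*t*e^(3*t) - 2*e^(3*t) + 2)/t^4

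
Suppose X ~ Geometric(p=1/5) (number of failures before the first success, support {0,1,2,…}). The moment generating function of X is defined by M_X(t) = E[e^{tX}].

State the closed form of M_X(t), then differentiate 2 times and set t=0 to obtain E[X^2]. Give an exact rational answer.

E[X^2] = d^2M/dt^2 |_{t=0} = 36

M_X(t) = 1/(5*(1 - 4*e^(t)/5))
dM/dt = 4*e^(t)/(16*e^(2*t) - 40*e^(t) + 25)
d^2M/dt^2 = (-16*e^(2*t) - 20*e^(t))/(64*e^(3*t) - 240*e^(2*t) + 300*e^(t) - 125)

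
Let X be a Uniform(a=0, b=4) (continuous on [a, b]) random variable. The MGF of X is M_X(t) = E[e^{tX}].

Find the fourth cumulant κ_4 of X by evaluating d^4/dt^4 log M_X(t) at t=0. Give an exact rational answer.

κ_4 = K^(4)(0) = -32/15

M_X(t) = (e^(4*t) - 1)/(4*t)
K_X(t) = log M_X(t) = -log(t) + log(e^(4*t) - 1) - 2*log(2)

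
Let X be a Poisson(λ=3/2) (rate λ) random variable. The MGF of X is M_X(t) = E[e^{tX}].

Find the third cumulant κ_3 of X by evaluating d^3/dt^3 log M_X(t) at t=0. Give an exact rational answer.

κ_3 = K′′′(0) = 3/2

M_X(t) = e^(3*e^(t)/2 - 3/2)
K_X(t) = log M_X(t) = 3*e^(t)/2 - 3/2
K′(t) = 3*e^(t)/2
K′′(t) = 3*e^(t)/2
K′′′(t) = 3*e^(t)/2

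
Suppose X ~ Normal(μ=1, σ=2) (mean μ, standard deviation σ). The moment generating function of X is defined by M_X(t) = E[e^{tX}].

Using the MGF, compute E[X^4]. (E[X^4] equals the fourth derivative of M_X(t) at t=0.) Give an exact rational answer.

E[X^4] = M′′′′(0) = 73

M_X(t) = e^(2*t^2 + t)
M′(t) = 4*t*e^(t)*e^(2*t^2) + e^(t)*e^(2*t^2)
M′′(t) = 16*t^2*e^(t)*e^(2*t^2) + 8*t*e^(t)*e^(2*t^2) + 5*e^(t)*e^(2*t^2)
M′′′(t) = 64*t^3*e^(t)*e^(2*t^2) + 48*t^2*e^(t)*e^(2*t^2) + 60*t*e^(t)*e^(2*t^2) + 13*e^(t)*e^(2*t^2)
M′′′′(t) = 256*t^4*e^(t)*e^(2*t^2) + 256*t^3*e^(t)*e^(2*t^2) + 480*t^2*e^(t)*e^(2*t^2) + 208*t*e^(t)*e^(2*t^2) + 73*e^(t)*e^(2*t^2)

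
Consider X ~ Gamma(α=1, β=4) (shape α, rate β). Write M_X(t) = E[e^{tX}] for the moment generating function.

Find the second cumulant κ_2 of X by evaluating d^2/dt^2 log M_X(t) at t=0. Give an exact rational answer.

κ_2 = D^2[K](0) = 1/16

M_X(t) = 4/(4 - t)
K_X(t) = log M_X(t) = -log(4 - t) + 2*log(2)
D^2[K](t) = 1/(t^2 - 8*t + 16)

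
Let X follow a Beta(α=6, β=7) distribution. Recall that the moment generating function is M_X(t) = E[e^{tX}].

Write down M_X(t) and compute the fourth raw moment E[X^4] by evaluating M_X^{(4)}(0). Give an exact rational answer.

E[X^4] = M′′′′(0) = 9/130

M_X(t) = ₁F₁(6; 13; t)
M′(t) = 6*₁F₁(7; 14; t)/13
M′′(t) = 3*₁F₁(8; 15; t)/13
M′′′(t) = 8*₁F₁(9; 16; t)/65
M′′′′(t) = 9*₁F₁(10; 17; t)/130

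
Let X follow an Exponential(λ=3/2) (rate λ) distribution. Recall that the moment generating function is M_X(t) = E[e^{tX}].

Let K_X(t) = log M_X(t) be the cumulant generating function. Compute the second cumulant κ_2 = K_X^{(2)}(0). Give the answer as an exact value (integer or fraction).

M_X(t) = 3/(2*(3/2 - t))
K_X(t) = log M_X(t) = -log(3/2 - t) - log(2) + log(3)
D^2[K](t) = 4/(4*t^2 - 12*t + 9)

κ_2 = D^2[K](0) = 4/9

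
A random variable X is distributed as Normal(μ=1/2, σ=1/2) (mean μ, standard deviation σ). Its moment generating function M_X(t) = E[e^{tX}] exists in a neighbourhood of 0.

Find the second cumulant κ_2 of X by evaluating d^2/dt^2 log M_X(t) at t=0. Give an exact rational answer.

M_X(t) = e^(t^2/8 + t/2)
K_X(t) = log M_X(t) = t^2/8 + t/2
K′(t) = t/4 + 1/2
K′′(t) = 1/4

κ_2 = K′′(0) = 1/4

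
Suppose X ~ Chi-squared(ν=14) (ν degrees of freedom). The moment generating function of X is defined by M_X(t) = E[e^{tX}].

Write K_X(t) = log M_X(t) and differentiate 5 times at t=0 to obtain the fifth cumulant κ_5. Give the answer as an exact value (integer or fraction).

κ_5 = D^5[K](0) = 5376

M_X(t) = (1 - 2*t)^(-7)
K_X(t) = log M_X(t) = -7*log(1 - 2*t)
D^5[K](t) = -5376/(32*t^5 - 80*t^4 + 80*t^3 - 40*t^2 + 10*t - 1)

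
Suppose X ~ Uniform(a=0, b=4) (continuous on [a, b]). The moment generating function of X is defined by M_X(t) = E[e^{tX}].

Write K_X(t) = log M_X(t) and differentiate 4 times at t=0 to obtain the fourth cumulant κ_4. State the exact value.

κ_4 = K^(4)(0) = -32/15

M_X(t) = (e^(4*t) - 1)/(4*t)
K_X(t) = log M_X(t) = -log(t) + log(e^(4*t) - 1) - 2*log(2)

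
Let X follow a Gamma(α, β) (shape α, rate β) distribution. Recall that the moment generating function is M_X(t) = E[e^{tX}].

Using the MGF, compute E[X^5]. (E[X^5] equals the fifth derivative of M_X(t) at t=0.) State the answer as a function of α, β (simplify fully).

M_X(t) = (β/(β - t))^α
dM/dt = -α*β^α*(1/(β - t))^α/(-β + t)
d^2M/dt^2 = (α^2*β^α*(1/(β - t))^α + α*β^α*(1/(β - t))^α)/(β^2 - 2*β*t + t^2)
d^3M/dt^3 = (-α^3*β^α*(1/(β - t))^α - 3*α^2*β^α*(1/(β - t))^α - 2*α*β^α*(1/(β - t))^α)/(-β^3 + 3*β^2*t - 3*β*t^2 + t^3)
d^4M/dt^4 = (α^4*β^α*(1/(β - t))^α + 6*α^3*β^α*(1/(β - t))^α + 11*α^2*β^α*(1/(β - t))^α + 6*α*β^α*(1/(β - t))^α)/(β^4 - 4*β^3*t + 6*β^2*t^2 - 4*β*t^3 + t^4)

E[X^5] = d^5M/dt^5 |_{t=0} = α*(α^4 + 10*α^3 + 35*α^2 + 50*α + 24)/β^5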